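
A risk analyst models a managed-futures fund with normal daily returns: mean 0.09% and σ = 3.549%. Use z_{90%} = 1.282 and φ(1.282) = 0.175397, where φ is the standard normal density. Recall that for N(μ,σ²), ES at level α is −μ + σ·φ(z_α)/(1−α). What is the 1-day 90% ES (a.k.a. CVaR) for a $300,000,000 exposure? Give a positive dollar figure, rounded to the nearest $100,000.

$18,400,000

Tail multiplier: φ(z)/(1−α) = 0.175397 / 0.1 = 1.754.
ES = −(0.09%) + 3.549% × 1.754 = 6.135%.
On $300,000,000: 0.06135 × $300,000,000 = $18,405,000.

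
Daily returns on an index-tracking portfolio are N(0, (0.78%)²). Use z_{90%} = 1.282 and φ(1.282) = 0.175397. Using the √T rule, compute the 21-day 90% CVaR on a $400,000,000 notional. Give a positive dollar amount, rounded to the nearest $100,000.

$25,100,000

σ_{21d} = 0.78% × √21 = 3.574%.
ES multiplier = φ(z)/(1−α) = 0.175397/0.1 = 1.754.
ES = 3.574% × 1.754 = 6.269%; on $400,000,000: $25,076,000.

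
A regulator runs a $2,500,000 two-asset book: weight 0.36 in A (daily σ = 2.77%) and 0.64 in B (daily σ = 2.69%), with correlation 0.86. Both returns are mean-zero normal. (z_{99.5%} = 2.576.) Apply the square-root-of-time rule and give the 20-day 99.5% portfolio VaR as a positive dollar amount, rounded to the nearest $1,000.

σ_p = √(0.36²·2.77² + 0.64²·2.69² + 2·0.86·0.36·0.64·2.77·2.69) = 2.629%.
σ_{20d} = 2.629% × √20 = 11.757%.
VaR = 2.576 × 11.757% = 30.286%; on $2,500,000 that is $757,150.

$757,000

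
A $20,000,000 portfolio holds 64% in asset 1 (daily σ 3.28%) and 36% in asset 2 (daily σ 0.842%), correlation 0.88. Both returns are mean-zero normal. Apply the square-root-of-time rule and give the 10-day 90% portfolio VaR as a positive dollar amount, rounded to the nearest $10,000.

σ_p = √(0.64²·3.28² + 0.36²·0.842² + 2·0.88·0.64·0.36·3.28·0.842) = 2.370%.
σ_{10d} = 2.370% × √10 = 7.495%.
z(90%) = 1.282.
VaR = 1.282 × 7.495% = 9.609%; on $20,000,000 that is $1,921,800.

$1,920,000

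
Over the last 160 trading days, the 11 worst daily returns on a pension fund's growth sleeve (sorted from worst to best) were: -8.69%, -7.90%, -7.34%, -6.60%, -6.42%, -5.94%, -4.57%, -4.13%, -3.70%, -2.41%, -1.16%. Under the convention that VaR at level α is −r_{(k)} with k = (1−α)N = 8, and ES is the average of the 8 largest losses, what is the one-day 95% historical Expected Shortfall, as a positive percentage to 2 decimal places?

The 8 worst returns sum to -51.59%.
ES = −(-51.59%) / 8 = 6.44875% ≈ 6.45%.

6.45%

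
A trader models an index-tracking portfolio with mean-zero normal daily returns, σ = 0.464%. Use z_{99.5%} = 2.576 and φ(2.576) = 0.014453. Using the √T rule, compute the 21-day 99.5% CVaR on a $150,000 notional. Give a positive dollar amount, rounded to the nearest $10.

σ_{21d} = 0.464% × √21 = 2.126%.
ES multiplier = φ(z)/(1−α) = 0.014453/0.005 = 2.891.
ES = 2.126% × 2.891 = 6.146%; on $150,000: $9,219.

$9,220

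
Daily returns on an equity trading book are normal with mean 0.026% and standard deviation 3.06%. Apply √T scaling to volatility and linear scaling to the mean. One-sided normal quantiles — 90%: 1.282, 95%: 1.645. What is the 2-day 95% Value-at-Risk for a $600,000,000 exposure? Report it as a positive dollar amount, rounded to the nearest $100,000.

$42,400,000

σ_{2d} = 3.06% × √2 = 4.327%; μ_{2d} = 2 × 0.026% = 0.052%.
VaR = −(0.052%) + 1.645 × 4.327% = 7.066%.
On $600,000,000: 0.07066 × $600,000,000 = $42,396,000.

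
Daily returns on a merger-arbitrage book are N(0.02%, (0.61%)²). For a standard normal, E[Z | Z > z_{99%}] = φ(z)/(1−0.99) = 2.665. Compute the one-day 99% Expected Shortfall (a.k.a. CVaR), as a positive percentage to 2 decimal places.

ES = −(0.02%) + 0.61% × 2.665 = 1.606%.

1.61%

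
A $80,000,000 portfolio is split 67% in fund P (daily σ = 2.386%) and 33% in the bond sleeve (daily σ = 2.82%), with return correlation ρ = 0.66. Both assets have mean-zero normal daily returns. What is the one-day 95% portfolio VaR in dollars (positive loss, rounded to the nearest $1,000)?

$3,054,000

σ_p² = 0.67²·2.386² + 0.33²·2.82² + 2·0.66·0.67·0.33·2.386·2.82 = 5.3853 (%²).
σ_p = √5.3853 = 2.321%.
At 95%, z = 1.645.
VaR = 1.645 × 2.321% = 3.818%; on $80,000,000 that is $3,054,400.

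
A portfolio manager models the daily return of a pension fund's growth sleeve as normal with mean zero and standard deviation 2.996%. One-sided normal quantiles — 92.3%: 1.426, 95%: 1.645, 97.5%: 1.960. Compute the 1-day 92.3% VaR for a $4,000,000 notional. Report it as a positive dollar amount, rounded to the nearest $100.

$170,900

VaR = z·σ = 1.426 × 2.996% = 4.272%.
On $4,000,000: 0.04272 × $4,000,000 = $170,880.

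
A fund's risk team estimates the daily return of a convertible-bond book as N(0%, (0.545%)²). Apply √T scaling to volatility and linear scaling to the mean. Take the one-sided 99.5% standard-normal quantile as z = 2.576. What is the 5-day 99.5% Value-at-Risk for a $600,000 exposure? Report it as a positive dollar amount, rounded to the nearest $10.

$18,840

σ_{5d} = 0.545% × √5 = 1.219%.
VaR = 2.576 × 1.219% = 3.140%.
On $600,000: 0.03140 × $600,000 = $18,840.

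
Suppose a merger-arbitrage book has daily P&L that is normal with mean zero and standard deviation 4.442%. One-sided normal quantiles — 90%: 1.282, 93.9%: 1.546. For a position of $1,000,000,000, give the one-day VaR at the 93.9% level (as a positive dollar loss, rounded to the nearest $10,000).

VaR = z·σ = 1.546 × 4.442% = 6.867%.
On $1,000,000,000: 0.06867 × $1,000,000,000 = $68,670,000.

$68,670,000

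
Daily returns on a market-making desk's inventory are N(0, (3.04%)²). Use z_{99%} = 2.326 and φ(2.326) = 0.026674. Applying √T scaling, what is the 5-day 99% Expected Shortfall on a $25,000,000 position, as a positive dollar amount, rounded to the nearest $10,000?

σ_{5d} = 3.04% × √5 = 6.798%.
ES multiplier = φ(z)/(1−α) = 0.026674/0.01 = 2.667.
ES = 6.798% × 2.667 = 18.130%; on $25,000,000: $4,532,500.

$4,530,000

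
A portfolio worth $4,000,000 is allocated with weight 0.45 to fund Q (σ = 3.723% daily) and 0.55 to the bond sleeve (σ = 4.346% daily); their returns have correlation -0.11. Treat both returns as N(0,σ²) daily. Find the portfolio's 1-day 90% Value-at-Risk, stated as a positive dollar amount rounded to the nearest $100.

σ_p² = 0.45²·3.723² + 0.55²·4.346² + 2·-0.11·0.45·0.55·3.723·4.346 = 7.6393 (%²).
σ_p = √7.6393 = 2.764%.
At 90%, z = 1.282.
VaR = 1.282 × 2.764% = 3.543%; on $4,000,000 that is $141,720.

$141,700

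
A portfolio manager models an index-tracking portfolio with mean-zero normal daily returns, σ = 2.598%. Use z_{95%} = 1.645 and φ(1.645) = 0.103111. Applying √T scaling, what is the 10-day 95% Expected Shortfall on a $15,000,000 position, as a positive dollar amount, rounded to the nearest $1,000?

$2,541,000

σ_{10d} = 2.598% × √10 = 8.216%.
ES multiplier = φ(z)/(1−α) = 0.103111/0.05 = 2.062.
ES = 8.216% × 2.062 = 16.941%; on $15,000,000: $2,541,150.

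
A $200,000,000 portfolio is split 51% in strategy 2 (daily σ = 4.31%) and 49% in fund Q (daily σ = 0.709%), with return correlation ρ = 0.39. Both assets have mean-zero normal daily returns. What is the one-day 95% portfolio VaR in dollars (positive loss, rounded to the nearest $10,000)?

$7,750,000

σ_p² = 0.51²·4.31² + 0.49²·0.709² + 2·0.39·0.51·0.49·4.31·0.709 = 5.5480 (%²).
σ_p = √5.5480 = 2.355%.
At 95%, z = 1.645.
VaR = 1.645 × 2.355% = 3.874%; on $200,000,000 that is $7,748,000.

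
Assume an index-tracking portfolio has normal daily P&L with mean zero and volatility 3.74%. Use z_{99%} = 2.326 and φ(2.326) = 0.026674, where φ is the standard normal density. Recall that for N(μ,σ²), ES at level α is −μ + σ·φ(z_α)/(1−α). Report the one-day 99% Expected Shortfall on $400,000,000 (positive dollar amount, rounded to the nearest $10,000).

$39,900,000

Tail multiplier: φ(z)/(1−α) = 0.026674 / 0.01 = 2.667.
ES = 3.74% × 2.667 = 9.975%.
On $400,000,000: 0.09975 × $400,000,000 = $39,900,000.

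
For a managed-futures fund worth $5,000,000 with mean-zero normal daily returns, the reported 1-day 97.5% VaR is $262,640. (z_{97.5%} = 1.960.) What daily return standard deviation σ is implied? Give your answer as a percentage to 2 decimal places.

VaR as a fraction: $262,640 / $5,000,000 = 5.253%.
σ = VaR / z = 5.253% / 1.960 = 2.680%.

2.68%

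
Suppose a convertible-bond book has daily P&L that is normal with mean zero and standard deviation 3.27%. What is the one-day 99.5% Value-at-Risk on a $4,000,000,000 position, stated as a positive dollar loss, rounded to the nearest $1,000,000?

At 99.5% one-sided, z = 2.576.
VaR = z·σ = 2.576 × 3.27% = 8.424%.
On $4,000,000,000: 0.08424 × $4,000,000,000 = $336,960,000.

$337,000,000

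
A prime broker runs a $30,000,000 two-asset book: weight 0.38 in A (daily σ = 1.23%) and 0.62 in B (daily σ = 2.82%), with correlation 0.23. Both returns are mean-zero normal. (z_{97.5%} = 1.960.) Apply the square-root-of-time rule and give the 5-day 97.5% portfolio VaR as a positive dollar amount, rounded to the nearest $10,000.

$2,510,000

σ_p = √(0.38²·1.23² + 0.62²·2.82² + 2·0.23·0.38·0.62·1.23·2.82) = 1.911%.
σ_{5d} = 1.911% × √5 = 4.273%.
VaR = 1.960 × 4.273% = 8.375%; on $30,000,000 that is $2,512,500.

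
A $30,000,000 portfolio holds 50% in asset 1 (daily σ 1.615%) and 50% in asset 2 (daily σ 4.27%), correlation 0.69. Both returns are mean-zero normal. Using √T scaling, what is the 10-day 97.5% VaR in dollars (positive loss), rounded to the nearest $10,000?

σ_p = √(0.5²·1.615² + 0.5²·4.27² + 2·0.69·0.5·0.5·1.615·4.27) = 2.755%.
σ_{10d} = 2.755% × √10 = 8.712%.
z(97.5%) = 1.960.
VaR = 1.960 × 8.712% = 17.076%; on $30,000,000 that is $5,122,800.

$5,120,000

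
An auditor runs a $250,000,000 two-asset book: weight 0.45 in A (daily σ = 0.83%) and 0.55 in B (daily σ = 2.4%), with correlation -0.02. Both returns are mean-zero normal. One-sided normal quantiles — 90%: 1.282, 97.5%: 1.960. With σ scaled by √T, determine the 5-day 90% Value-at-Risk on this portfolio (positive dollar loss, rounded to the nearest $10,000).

$9,780,000

σ_p = √(0.45²·0.83² + 0.55²·2.4² + 2·-0.02·0.45·0.55·0.83·2.4) = 1.365%.
σ_{5d} = 1.365% × √5 = 3.052%.
VaR = 1.282 × 3.052% = 3.913%; on $250,000,000 that is $9,782,500.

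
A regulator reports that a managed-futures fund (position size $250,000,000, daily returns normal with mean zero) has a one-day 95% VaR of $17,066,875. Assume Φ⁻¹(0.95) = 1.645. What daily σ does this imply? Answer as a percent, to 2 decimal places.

VaR as a fraction: $17,066,875 / $250,000,000 = 6.827%.
σ = VaR / z = 6.827% / 1.645 = 4.150%.

4.15%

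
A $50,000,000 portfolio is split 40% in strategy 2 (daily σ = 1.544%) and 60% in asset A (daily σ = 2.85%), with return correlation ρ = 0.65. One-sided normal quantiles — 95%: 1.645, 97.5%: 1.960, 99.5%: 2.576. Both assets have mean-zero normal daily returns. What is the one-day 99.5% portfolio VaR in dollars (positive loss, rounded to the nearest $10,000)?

σ_p² = 0.4²·1.544² + 0.6²·2.85² + 2·0.65·0.4·0.6·1.544·2.85 = 4.6785 (%²).
σ_p = √4.6785 = 2.163%.
VaR = 2.576 × 2.163% = 5.572%; on $50,000,000 that is $2,786,000.

$2,790,000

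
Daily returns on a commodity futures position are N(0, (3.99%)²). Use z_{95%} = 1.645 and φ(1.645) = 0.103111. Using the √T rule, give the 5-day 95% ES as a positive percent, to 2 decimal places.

18.40%

σ_{5d} = 3.99% × √5 = 8.922%.
ES multiplier = φ(z)/(1−α) = 0.103111/0.05 = 2.062.
ES = 8.922% × 2.062 = 18.397%.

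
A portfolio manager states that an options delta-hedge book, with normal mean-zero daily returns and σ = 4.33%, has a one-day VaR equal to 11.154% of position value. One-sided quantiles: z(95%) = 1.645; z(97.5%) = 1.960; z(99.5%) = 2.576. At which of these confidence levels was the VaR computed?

99.5%

Implied z = VaR/σ = 11.154 / 4.33 = 2.576.
This matches z(99.5%) = 2.576.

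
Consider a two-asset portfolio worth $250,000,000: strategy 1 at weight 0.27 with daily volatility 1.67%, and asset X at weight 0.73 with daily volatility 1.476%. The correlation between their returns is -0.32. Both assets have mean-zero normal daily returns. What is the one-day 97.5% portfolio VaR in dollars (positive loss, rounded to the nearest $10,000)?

$5,030,000

σ_p² = 0.27²·1.67² + 0.73²·1.476² + 2·-0.32·0.27·0.73·1.67·1.476 = 1.0533 (%²).
σ_p = √1.0533 = 1.026%.
At 97.5%, z = 1.960.
VaR = 1.960 × 1.026% = 2.011%; on $250,000,000 that is $5,027,500.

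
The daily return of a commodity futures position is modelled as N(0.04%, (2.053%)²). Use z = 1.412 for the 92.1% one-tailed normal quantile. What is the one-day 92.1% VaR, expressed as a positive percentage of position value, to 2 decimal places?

VaR = −μ + z·σ = −(0.04%) + 1.412 × 2.053% = 2.859%.

2.86%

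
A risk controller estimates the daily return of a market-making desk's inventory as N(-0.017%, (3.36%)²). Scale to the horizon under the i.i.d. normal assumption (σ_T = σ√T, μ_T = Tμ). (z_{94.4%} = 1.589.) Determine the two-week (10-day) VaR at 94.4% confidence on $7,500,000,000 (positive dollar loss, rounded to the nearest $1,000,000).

$1,279,000,000

σ_{10d} = 3.36% × √10 = 10.625%; μ_{10d} = 10 × -0.017% = -0.170%.
VaR = −(-0.170%) + 1.589 × 10.625% = 17.053%.
On $7,500,000,000: 0.17053 × $7,500,000,000 = $1,278,975,000.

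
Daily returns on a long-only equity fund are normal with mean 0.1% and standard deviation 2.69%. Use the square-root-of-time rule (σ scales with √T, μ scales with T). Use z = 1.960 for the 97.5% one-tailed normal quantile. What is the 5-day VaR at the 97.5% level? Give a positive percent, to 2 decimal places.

11.29%

σ_{5d} = 2.69% × √5 = 6.015%; μ_{5d} = 5 × 0.1% = 0.500%.
VaR = −(0.500%) + 1.960 × 6.015% = 11.289%.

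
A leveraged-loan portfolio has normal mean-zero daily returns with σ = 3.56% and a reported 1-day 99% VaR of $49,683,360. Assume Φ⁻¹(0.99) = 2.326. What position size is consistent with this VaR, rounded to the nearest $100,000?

$600,000,000

VaR as a fraction of value: z·σ = 2.326 × 3.56% = 8.28056%.
Position = $49,683,360 / 0.0828056 = $600,000,000.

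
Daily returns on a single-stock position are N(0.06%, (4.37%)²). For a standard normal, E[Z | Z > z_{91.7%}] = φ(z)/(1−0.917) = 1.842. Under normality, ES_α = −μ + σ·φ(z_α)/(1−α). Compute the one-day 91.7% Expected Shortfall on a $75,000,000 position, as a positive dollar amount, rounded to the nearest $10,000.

$5,990,000

ES = −(0.06%) + 4.37% × 1.842 = 7.990%.
On $75,000,000: 0.07990 × $75,000,000 = $5,992,500.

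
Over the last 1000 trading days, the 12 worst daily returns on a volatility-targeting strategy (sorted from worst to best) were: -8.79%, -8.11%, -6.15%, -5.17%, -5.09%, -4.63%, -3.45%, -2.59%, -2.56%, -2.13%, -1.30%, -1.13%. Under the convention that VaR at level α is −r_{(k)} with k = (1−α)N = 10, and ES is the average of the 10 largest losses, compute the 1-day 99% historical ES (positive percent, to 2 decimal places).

The 10 worst returns sum to -48.67%.
ES = −(-48.67%) / 10 = 4.867% ≈ 4.87%.

4.87%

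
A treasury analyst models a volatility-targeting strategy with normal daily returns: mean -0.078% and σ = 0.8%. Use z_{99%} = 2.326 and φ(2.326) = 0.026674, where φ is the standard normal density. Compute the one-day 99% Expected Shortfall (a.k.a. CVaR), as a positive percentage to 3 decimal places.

2.212%

Tail multiplier: φ(z)/(1−α) = 0.026674 / 0.01 = 2.667.
ES = −(-0.078%) + 0.8% × 2.667 = 2.212%.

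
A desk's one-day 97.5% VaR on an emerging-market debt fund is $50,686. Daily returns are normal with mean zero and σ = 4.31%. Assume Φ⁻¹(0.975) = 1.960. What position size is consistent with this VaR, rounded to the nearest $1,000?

$600,000

VaR as a fraction of value: z·σ = 1.960 × 4.31% = 8.4476%.
Position = $50,686 / 0.084476 = $600,005.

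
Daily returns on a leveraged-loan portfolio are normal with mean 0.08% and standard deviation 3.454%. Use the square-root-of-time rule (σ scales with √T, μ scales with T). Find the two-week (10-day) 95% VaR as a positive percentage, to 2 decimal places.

At 95%, z = 1.645.
σ_{10d} = 3.454% × √10 = 10.923%; μ_{10d} = 10 × 0.08% = 0.800%.
VaR = −(0.800%) + 1.645 × 10.923% = 17.168%.

17.17%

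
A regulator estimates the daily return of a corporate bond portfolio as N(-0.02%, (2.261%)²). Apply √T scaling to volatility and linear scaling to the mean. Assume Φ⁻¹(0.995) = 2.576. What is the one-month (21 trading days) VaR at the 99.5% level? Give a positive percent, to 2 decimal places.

27.11%

σ_{21d} = 2.261% × √21 = 10.361%; μ_{21d} = 21 × -0.02% = -0.420%.
VaR = −(-0.420%) + 2.576 × 10.361% = 27.110%.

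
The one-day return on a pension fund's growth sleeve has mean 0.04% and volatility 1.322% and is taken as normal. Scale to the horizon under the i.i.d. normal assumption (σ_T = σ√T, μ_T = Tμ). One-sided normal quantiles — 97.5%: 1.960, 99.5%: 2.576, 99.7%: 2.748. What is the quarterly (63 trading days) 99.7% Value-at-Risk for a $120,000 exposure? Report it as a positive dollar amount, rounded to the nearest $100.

$31,600

σ_{63d} = 1.322% × √63 = 10.493%; μ_{63d} = 63 × 0.04% = 2.520%.
VaR = −(2.520%) + 2.748 × 10.493% = 26.315%.
On $120,000: 0.26315 × $120,000 = $31,578.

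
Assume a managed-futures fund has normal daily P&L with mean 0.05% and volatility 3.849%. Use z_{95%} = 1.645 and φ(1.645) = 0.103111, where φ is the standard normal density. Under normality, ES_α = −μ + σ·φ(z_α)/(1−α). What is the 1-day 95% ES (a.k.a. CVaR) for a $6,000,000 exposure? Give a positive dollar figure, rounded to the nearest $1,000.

$473,000

Tail multiplier: φ(z)/(1−α) = 0.103111 / 0.05 = 2.062.
ES = −(0.05%) + 3.849% × 2.062 = 7.887%.
On $6,000,000: 0.07887 × $6,000,000 = $473,220.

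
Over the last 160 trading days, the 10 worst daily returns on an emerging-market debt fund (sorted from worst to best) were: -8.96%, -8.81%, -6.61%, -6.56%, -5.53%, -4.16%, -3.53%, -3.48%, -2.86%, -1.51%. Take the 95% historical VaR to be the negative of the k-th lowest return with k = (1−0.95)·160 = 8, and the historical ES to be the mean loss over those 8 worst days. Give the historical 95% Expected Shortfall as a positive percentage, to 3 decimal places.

5.955%

The 8 worst returns sum to -47.64%.
ES = −(-47.64%) / 8 = 5.955%.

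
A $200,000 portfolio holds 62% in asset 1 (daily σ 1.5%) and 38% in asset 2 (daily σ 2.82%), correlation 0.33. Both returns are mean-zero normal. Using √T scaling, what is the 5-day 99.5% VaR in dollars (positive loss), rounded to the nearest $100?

$18,800

σ_p = √(0.62²·1.5² + 0.38²·2.82² + 2·0.33·0.62·0.38·1.5·2.82) = 1.634%.
σ_{5d} = 1.634% × √5 = 3.654%.
z(99.5%) = 2.576.
VaR = 2.576 × 3.654% = 9.413%; on $200,000 that is $18,826.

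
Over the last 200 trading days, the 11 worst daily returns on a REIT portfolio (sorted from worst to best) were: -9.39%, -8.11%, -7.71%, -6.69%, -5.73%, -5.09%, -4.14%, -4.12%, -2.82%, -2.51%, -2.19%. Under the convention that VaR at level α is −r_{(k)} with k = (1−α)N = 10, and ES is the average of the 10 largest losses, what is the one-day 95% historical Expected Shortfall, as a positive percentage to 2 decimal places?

5.63%

The 10 worst returns sum to -56.31%.
ES = −(-56.31%) / 10 = 5.631% ≈ 5.63%.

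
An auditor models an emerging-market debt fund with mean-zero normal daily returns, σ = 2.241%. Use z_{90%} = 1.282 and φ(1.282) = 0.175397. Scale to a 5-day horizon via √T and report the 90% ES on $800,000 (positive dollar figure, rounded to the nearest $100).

σ_{5d} = 2.241% × √5 = 5.011%.
ES multiplier = φ(z)/(1−α) = 0.175397/0.1 = 1.754.
ES = 5.011% × 1.754 = 8.789%; on $800,000: $70,312.

$70,300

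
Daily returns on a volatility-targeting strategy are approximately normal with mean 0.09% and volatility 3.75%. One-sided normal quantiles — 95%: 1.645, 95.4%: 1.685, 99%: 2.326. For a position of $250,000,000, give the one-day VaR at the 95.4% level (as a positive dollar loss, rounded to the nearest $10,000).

VaR = −μ + z·σ = −(0.09%) + 1.685 × 3.75% = 6.229%.
On $250,000,000: 0.06229 × $250,000,000 = $15,572,500.

$15,570,000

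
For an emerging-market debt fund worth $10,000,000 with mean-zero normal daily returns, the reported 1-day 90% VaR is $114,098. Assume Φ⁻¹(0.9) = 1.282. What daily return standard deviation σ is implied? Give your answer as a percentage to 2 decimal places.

VaR as a fraction: $114,098 / $10,000,000 = 1.141%.
σ = VaR / z = 1.141% / 1.282 = 0.890%.

0.89%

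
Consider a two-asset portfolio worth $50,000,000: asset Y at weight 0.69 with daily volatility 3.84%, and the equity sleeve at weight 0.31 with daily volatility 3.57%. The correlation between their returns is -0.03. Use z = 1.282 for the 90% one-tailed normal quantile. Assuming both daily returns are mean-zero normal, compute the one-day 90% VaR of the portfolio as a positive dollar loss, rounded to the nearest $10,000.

$1,820,000

σ_p² = 0.69²·3.84² + 0.31²·3.57² + 2·-0.03·0.69·0.31·3.84·3.57 = 8.0692 (%²).
σ_p = √8.0692 = 2.841%.
VaR = 1.282 × 2.841% = 3.642%; on $50,000,000 that is $1,821,000.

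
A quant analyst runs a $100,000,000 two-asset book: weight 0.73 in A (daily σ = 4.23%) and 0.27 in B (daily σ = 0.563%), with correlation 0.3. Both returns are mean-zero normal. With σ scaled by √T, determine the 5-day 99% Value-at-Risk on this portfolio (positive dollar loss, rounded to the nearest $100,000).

$16,300,000

σ_p = √(0.73²·4.23² + 0.27²·0.563² + 2·0.3·0.73·0.27·4.23·0.563) = 3.137%.
σ_{5d} = 3.137% × √5 = 7.015%.
z(99%) = 2.326.
VaR = 2.326 × 7.015% = 16.317%; on $100,000,000 that is $16,317,000.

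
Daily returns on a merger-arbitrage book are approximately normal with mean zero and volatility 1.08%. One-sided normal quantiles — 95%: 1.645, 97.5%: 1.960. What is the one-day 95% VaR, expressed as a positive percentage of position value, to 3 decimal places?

1.777%

VaR = z·σ = 1.645 × 1.08% = 1.777%.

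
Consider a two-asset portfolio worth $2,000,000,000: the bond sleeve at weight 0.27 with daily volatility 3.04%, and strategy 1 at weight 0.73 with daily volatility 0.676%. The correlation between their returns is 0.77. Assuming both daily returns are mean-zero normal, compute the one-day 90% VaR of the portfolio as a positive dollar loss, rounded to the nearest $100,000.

σ_p² = 0.27²·3.04² + 0.73²·0.676² + 2·0.77·0.27·0.73·3.04·0.676 = 1.5410 (%²).
σ_p = √1.5410 = 1.241%.
At 90%, z = 1.282.
VaR = 1.282 × 1.241% = 1.591%; on $2,000,000,000 that is $31,820,000.

$31,800,000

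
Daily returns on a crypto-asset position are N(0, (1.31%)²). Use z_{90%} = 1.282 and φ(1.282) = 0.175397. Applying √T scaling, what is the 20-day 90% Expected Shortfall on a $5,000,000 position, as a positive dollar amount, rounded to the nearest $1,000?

$514,000

σ_{20d} = 1.31% × √20 = 5.858%.
ES multiplier = φ(z)/(1−α) = 0.175397/0.1 = 1.754.
ES = 5.858% × 1.754 = 10.275%; on $5,000,000: $513,750.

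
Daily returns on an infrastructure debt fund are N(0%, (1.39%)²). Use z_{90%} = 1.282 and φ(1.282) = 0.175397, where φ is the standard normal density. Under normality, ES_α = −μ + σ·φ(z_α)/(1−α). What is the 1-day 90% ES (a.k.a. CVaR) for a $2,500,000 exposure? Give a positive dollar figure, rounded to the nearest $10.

$60,950

Tail multiplier: φ(z)/(1−α) = 0.175397 / 0.1 = 1.754.
ES = 1.39% × 1.754 = 2.438%.
On $2,500,000: 0.02438 × $2,500,000 = $60,950.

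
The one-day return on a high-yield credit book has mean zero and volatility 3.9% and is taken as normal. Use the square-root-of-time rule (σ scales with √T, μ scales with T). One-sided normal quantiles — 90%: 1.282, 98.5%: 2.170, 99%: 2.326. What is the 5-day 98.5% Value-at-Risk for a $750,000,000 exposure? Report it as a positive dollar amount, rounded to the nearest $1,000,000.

σ_{5d} = 3.9% × √5 = 8.721%.
VaR = 2.170 × 8.721% = 18.925%.
On $750,000,000: 0.18925 × $750,000,000 = $141,937,500.

$142,000,000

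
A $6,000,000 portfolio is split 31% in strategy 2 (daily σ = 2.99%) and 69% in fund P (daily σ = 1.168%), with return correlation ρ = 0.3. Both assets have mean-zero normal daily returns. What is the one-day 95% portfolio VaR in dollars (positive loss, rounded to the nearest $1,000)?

$138,000

σ_p² = 0.31²·2.99² + 0.69²·1.168² + 2·0.3·0.31·0.69·2.99·1.168 = 1.9569 (%²).
σ_p = √1.9569 = 1.399%.
At 95%, z = 1.645.
VaR = 1.645 × 1.399% = 2.301%; on $6,000,000 that is $138,060.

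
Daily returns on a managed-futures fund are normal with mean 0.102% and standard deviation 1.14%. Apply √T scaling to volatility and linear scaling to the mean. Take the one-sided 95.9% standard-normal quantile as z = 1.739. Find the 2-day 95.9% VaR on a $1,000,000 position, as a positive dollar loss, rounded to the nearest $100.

σ_{2d} = 1.14% × √2 = 1.612%; μ_{2d} = 2 × 0.102% = 0.204%.
VaR = −(0.204%) + 1.739 × 1.612% = 2.599%.
On $1,000,000: 0.02599 × $1,000,000 = $25,990.

$26,000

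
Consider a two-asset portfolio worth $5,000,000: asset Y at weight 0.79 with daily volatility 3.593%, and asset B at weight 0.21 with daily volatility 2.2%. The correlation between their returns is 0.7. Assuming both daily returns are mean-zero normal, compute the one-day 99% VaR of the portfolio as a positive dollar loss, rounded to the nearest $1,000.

$370,000

σ_p² = 0.79²·3.593² + 0.21²·2.2² + 2·0.7·0.79·0.21·3.593·2.2 = 10.1063 (%²).
σ_p = √10.1063 = 3.179%.
At 99%, z = 2.326.
VaR = 2.326 × 3.179% = 7.394%; on $5,000,000 that is $369,700.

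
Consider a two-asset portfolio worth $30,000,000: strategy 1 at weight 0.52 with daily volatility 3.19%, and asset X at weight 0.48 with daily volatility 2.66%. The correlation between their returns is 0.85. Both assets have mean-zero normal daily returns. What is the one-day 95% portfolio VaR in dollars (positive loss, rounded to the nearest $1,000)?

$1,394,000

σ_p² = 0.52²·3.19² + 0.48²·2.66² + 2·0.85·0.52·0.48·3.19·2.66 = 7.9824 (%²).
σ_p = √7.9824 = 2.825%.
At 95%, z = 1.645.
VaR = 1.645 × 2.825% = 4.647%; on $30,000,000 that is $1,394,100.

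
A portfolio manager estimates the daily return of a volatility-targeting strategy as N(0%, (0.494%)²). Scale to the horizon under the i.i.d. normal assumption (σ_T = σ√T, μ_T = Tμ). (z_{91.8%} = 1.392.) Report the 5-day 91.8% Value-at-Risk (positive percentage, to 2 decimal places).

1.54%

σ_{5d} = 0.494% × √5 = 1.105%.
VaR = 1.392 × 1.105% = 1.538%.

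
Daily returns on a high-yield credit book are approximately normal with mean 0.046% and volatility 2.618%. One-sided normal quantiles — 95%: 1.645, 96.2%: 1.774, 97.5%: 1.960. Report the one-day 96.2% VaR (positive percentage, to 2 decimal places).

4.60%

VaR = −μ + z·σ = −(0.046%) + 1.774 × 2.618% = 4.598%.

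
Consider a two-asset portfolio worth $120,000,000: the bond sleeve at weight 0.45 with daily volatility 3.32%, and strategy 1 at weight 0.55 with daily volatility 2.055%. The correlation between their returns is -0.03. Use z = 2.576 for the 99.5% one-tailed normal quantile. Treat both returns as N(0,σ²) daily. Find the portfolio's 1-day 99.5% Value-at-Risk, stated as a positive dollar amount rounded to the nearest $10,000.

σ_p² = 0.45²·3.32² + 0.55²·2.055² + 2·-0.03·0.45·0.55·3.32·2.055 = 3.4082 (%²).
σ_p = √3.4082 = 1.846%.
VaR = 2.576 × 1.846% = 4.755%; on $120,000,000 that is $5,706,000.

$5,710,000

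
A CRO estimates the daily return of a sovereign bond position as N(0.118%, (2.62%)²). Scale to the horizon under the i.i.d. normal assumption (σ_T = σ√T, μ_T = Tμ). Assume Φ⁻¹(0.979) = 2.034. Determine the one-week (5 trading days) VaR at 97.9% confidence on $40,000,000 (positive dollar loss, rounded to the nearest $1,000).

σ_{5d} = 2.62% × √5 = 5.858%; μ_{5d} = 5 × 0.118% = 0.590%.
VaR = −(0.590%) + 2.034 × 5.858% = 11.325%.
On $40,000,000: 0.11325 × $40,000,000 = $4,530,000.

$4,530,000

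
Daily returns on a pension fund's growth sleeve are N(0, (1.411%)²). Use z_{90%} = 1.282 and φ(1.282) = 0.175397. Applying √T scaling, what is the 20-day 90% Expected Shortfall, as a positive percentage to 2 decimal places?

σ_{20d} = 1.411% × √20 = 6.310%.
ES multiplier = φ(z)/(1−α) = 0.175397/0.1 = 1.754.
ES = 6.310% × 1.754 = 11.068%.

11.07%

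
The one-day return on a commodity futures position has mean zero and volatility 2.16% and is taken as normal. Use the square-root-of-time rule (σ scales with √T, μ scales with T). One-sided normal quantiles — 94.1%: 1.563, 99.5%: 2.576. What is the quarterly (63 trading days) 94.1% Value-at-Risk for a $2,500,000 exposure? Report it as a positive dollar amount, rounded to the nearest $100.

σ_{63d} = 2.16% × √63 = 17.144%.
VaR = 1.563 × 17.144% = 26.796%.
On $2,500,000: 0.26796 × $2,500,000 = $669,900.

$669,900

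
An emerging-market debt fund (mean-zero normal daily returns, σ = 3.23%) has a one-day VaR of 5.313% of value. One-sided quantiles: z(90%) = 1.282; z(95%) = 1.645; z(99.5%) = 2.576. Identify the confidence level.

Implied z = VaR/σ = 5.313 / 3.23 = 1.645.
This matches z(95%) = 1.645.

95%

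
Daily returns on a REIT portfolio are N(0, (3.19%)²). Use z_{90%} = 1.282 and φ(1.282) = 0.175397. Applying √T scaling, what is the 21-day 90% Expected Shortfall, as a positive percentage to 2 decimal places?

25.64%

σ_{21d} = 3.19% × √21 = 14.618%.
ES multiplier = φ(z)/(1−α) = 0.175397/0.1 = 1.754.
ES = 14.618% × 1.754 = 25.640%.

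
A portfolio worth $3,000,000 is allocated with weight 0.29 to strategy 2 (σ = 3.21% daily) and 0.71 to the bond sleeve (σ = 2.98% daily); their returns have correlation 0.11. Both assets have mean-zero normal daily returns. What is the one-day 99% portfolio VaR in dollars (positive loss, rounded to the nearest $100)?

σ_p² = 0.29²·3.21² + 0.71²·2.98² + 2·0.11·0.29·0.71·3.21·2.98 = 5.7765 (%²).
σ_p = √5.7765 = 2.403%.
At 99%, z = 2.326.
VaR = 2.326 × 2.403% = 5.589%; on $3,000,000 that is $167,670.

$167,700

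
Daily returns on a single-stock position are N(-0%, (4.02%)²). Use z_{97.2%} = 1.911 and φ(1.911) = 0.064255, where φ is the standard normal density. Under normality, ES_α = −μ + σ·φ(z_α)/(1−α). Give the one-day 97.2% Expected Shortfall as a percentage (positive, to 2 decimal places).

9.23%

Tail multiplier: φ(z)/(1−α) = 0.064255 / 0.028 = 2.295.
ES = 4.02% × 2.295 = 9.226%.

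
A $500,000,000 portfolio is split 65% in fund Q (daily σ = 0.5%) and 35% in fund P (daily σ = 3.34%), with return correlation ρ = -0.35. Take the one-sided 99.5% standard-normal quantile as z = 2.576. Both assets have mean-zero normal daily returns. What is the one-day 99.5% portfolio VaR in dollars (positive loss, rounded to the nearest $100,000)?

σ_p² = 0.65²·0.5² + 0.35²·3.34² + 2·-0.35·0.65·0.35·0.5·3.34 = 1.2062 (%²).
σ_p = √1.2062 = 1.098%.
VaR = 2.576 × 1.098% = 2.828%; on $500,000,000 that is $14,140,000.

$14,100,000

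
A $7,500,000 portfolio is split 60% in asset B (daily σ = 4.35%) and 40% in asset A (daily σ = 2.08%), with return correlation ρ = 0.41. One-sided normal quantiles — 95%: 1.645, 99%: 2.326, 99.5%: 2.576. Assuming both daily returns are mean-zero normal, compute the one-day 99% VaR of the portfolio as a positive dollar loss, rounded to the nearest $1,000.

σ_p² = 0.6²·4.35² + 0.4²·2.08² + 2·0.41·0.6·0.4·4.35·2.08 = 9.2850 (%²).
σ_p = √9.2850 = 3.047%.
VaR = 2.326 × 3.047% = 7.087%; on $7,500,000 that is $531,525.

$532,000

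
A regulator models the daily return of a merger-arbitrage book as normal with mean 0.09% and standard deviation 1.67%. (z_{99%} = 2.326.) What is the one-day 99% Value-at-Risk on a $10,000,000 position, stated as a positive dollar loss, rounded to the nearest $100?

VaR = −μ + z·σ = −(0.09%) + 2.326 × 1.67% = 3.794%.
On $10,000,000: 0.03794 × $10,000,000 = $379,400.

$379,400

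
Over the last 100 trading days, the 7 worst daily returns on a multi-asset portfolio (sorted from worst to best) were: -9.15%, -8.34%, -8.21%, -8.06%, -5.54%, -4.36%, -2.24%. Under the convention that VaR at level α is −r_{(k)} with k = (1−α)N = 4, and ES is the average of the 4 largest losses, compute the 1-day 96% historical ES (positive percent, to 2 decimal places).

8.44%

The 4 worst returns sum to -33.76%.
ES = −(-33.76%) / 4 = 8.44%.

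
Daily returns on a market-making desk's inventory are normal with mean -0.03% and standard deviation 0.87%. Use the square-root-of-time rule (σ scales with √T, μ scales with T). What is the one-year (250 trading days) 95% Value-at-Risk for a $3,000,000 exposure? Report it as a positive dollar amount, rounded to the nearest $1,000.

$904,000

At 95%, z = 1.645.
σ_{250d} = 0.87% × √250 = 13.756%; μ_{250d} = 250 × -0.03% = -7.500%.
VaR = −(-7.500%) + 1.645 × 13.756% = 30.129%.
On $3,000,000: 0.30129 × $3,000,000 = $903,870.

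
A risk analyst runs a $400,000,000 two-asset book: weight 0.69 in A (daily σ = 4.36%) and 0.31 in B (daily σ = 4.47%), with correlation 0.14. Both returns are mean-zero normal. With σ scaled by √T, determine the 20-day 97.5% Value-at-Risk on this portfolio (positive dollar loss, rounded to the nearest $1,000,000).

$122,000,000

σ_p = √(0.69²·4.36² + 0.31²·4.47² + 2·0.14·0.69·0.31·4.36·4.47) = 3.484%.
σ_{20d} = 3.484% × √20 = 15.581%.
z(97.5%) = 1.960.
VaR = 1.960 × 15.581% = 30.539%; on $400,000,000 that is $122,156,000.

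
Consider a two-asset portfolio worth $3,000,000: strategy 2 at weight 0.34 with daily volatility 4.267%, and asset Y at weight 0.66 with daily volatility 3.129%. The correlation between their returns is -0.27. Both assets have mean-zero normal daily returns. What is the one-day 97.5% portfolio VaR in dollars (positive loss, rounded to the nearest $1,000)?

σ_p² = 0.34²·4.267² + 0.66²·3.129² + 2·-0.27·0.34·0.66·4.267·3.129 = 4.7517 (%²).
σ_p = √4.7517 = 2.180%.
At 97.5%, z = 1.960.
VaR = 1.960 × 2.180% = 4.273%; on $3,000,000 that is $128,190.

$128,000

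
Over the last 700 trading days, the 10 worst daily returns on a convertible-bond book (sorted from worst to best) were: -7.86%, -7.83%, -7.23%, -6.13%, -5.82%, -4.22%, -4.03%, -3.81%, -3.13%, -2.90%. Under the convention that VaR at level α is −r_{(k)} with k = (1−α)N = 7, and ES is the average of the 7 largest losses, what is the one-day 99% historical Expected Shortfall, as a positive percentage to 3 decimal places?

6.160%

The 7 worst returns sum to -43.12%.
ES = −(-43.12%) / 7 = 6.16% ≈ 6.160%.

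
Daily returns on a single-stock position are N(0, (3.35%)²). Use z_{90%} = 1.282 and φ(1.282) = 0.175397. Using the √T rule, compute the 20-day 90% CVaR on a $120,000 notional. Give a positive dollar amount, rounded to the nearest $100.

$31,500

σ_{20d} = 3.35% × √20 = 14.982%.
ES multiplier = φ(z)/(1−α) = 0.175397/0.1 = 1.754.
ES = 14.982% × 1.754 = 26.278%; on $120,000: $31,534.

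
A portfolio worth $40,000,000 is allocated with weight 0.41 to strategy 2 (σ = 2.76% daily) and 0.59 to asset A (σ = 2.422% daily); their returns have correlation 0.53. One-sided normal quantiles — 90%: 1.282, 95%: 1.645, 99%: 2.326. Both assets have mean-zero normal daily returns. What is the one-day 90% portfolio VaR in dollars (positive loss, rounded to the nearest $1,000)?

σ_p² = 0.41²·2.76² + 0.59²·2.422² + 2·0.53·0.41·0.59·2.76·2.422 = 5.0366 (%²).
σ_p = √5.0366 = 2.244%.
VaR = 1.282 × 2.244% = 2.877%; on $40,000,000 that is $1,150,800.

$1,151,000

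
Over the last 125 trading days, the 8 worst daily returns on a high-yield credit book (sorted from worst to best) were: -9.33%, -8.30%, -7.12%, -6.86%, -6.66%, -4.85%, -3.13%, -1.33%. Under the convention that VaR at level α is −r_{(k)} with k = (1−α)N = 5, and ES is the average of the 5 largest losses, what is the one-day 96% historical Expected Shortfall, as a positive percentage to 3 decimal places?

The 5 worst returns sum to -38.27%.
ES = −(-38.27%) / 5 = 7.654%.

7.654%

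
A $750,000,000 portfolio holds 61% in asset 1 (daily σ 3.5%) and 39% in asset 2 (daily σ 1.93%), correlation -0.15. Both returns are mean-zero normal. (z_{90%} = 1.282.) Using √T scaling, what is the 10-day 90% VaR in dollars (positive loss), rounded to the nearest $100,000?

$65,500,000

σ_p = √(0.61²·3.5² + 0.39²·1.93² + 2·-0.15·0.61·0.39·3.5·1.93) = 2.155%.
σ_{10d} = 2.155% × √10 = 6.815%.
VaR = 1.282 × 6.815% = 8.737%; on $750,000,000 that is $65,527,500.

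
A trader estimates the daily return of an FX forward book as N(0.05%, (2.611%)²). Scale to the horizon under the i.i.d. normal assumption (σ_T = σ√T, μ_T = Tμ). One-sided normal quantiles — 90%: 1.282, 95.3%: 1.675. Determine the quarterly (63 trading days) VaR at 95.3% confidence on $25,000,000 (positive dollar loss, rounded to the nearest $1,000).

$7,891,000

σ_{63d} = 2.611% × √63 = 20.724%; μ_{63d} = 63 × 0.05% = 3.150%.
VaR = −(3.150%) + 1.675 × 20.724% = 31.563%.
On $25,000,000: 0.31563 × $25,000,000 = $7,890,750.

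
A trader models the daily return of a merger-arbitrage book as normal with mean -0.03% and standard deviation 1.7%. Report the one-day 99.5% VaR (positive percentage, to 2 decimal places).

At 99.5% one-sided, z = 2.576.
VaR = −μ + z·σ = −(-0.03%) + 2.576 × 1.7% = 4.409%.

4.41%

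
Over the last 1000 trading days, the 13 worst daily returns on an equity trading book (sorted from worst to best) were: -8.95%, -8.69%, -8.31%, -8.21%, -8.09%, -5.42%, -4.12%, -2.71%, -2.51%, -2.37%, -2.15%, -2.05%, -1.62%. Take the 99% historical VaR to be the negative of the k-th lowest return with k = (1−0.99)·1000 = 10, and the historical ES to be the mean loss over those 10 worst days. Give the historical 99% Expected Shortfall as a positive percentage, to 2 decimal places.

5.94%

The 10 worst returns sum to -59.38%.
ES = −(-59.38%) / 10 = 5.938% ≈ 5.94%.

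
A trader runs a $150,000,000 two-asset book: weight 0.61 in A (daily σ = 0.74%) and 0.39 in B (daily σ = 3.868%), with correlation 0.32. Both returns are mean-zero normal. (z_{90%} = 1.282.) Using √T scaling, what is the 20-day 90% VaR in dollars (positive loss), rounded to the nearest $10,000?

$14,680,000

σ_p = √(0.61²·0.74² + 0.39²·3.868² + 2·0.32·0.61·0.39·0.74·3.868) = 1.707%.
σ_{20d} = 1.707% × √20 = 7.634%.
VaR = 1.282 × 7.634% = 9.787%; on $150,000,000 that is $14,680,500.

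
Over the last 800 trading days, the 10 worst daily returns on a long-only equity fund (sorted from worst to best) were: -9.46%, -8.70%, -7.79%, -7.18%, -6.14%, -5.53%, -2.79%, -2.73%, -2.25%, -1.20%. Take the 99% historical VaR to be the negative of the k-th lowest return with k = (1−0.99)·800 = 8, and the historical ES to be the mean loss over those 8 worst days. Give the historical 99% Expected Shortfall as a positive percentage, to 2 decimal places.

The 8 worst returns sum to -50.32%.
ES = −(-50.32%) / 8 = 6.29%.

6.29%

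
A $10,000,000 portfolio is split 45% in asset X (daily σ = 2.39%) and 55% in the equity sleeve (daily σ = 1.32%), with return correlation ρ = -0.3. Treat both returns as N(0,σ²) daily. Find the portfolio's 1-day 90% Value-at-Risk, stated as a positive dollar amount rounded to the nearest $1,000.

σ_p² = 0.45²·2.39² + 0.55²·1.32² + 2·-0.3·0.45·0.55·2.39·1.32 = 1.2153 (%²).
σ_p = √1.2153 = 1.102%.
At 90%, z = 1.282.
VaR = 1.282 × 1.102% = 1.413%; on $10,000,000 that is $141,300.

$141,000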